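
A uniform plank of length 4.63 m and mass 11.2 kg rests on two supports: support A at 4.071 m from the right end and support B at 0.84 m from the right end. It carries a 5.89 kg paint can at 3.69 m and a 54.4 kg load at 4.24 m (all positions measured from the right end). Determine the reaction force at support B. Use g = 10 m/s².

R_B ≈ 39.4 N

Taking torques about support A:
Beam weight: 11.2 × 10 = 112 N down at 2.315 m → arm 1.756 m, τ = 112 × 1.756 = 196.7 N·m clockwise.
Paint can: 5.89 × 10 = 58.9 N down at 3.69 m → arm 0.381 m, τ = 58.9 × 0.381 = 22.44 N·m clockwise.
Load: 54.4 × 10 = 544 N down at 4.24 m → arm 0.169 m, τ = 544 × 0.169 = 91.94 N·m counterclockwise.
Net load moment about support A = 127.2 N·m clockwise.
Reaction R at support B is upward at 0.84 m, arm 3.231 m → moment R × 3.231 counterclockwise.
For rotational equilibrium, R × 3.231 = 127.2, so R = 39.4 N.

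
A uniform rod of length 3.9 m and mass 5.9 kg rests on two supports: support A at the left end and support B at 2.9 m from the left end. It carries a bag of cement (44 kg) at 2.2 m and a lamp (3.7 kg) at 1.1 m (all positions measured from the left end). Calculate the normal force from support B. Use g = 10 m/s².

R_B ≈ 388 N

Choose support A as the axis so its reaction then has zero moment arm.
Beam weight: 5.9 × 10 = 59 N down at 1.95 m → arm 1.95 m, τ = 59 × 1.95 = 115 N·m clockwise.
Bag of cement: 44 × 10 = 440 N down at 2.2 m → arm 2.2 m, τ = 440 × 2.2 = 968 N·m clockwise.
Lamp: 3.7 × 10 = 37 N down at 1.1 m → arm 1.1 m, τ = 37 × 1.1 = 40.7 N·m clockwise.
Net load moment about support A = 1124 N·m clockwise.
Reaction R at support B is upward at 2.9 m, arm 2.9 m → moment R × 2.9 counterclockwise.
For rotational equilibrium, R × 2.9 = 1124, so R = 388 N.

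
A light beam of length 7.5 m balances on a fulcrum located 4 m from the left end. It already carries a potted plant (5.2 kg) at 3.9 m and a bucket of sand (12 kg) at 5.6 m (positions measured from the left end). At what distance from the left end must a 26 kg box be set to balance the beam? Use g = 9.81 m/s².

Choose the fulcrum (at 4 m from the left end) as the axis so the support reaction has zero arm there.
Potted plant: 5.2 × 9.81 = 51.01 N down at 3.9 m → arm 0.1 m, τ = 51.01 × 0.1 = 5.101 N·m counterclockwise.
Bucket of sand: 12 × 9.81 = 117.7 N down at 5.6 m → arm 1.6 m, τ = 117.7 × 1.6 = 188.3 N·m clockwise.
Net moment of existing loads = 183.2 N·m clockwise.
The box weighs 26 × 9.81 = 255.1 N and must supply an equal counterclockwise moment, so its lever arm about the fulcrum is 183.2 / 255.1 = 0.718 m.
That puts it at 4 − 0.718 = 3.28 m from the left end.

x ≈ 3.28 m from the left end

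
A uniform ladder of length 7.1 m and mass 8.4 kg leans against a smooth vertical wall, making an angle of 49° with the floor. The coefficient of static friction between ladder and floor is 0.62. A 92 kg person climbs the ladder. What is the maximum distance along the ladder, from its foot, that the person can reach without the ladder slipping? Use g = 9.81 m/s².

d ≈ 5.2 m

About the foot of the ladder:
Ladder weight 8.4×9.81 = 82.4 N acts at 3.55 m along the ladder; its horizontal arm is 3.55·cos49° = 2.329 m → τ = 191.9 N·m clockwise.
Person weight 92×9.81 = 902.5 N at distance d → arm d·cos49° → τ = 902.5·d·0.6561 clockwise.
Wall normal N at the top has arm L sinθ = 5.358 m counterclockwise, so Στ = 0 gives N·5.358 = 191.9 + 592.1·d.
ΣFy = 0 ⇒ N_floor = 984.9 N, so the maximum friction is μ_s·N_floor = 0.62×984.9 = 610.6 N. ΣFx = 0 ⇒ N_wall = f, so at the slipping point N = 610.6 N.
Substituting: 610.6×5.358 = 191.9 + 592.1·d ⇒ d = (3272 − 191.9) / 592.1 = 5.2 m.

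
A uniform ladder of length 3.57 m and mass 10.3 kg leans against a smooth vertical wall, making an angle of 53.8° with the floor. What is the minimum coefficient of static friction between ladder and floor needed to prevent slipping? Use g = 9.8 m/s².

μ_min ≈ 0.366

Sum moments about the foot of the ladder (the floor normal and friction both act there and drop out).
Ladder weight 10.3×9.8 = 100.9 N acts at 1.785 m along the ladder; its horizontal arm is 1.785·cos53.8° = 1.054 m → τ = 106.3 N·m clockwise.
Wall normal N acts horizontally at the top; its moment arm is the height L sinθ = 3.57·sin53.8° = 2.881 m, counterclockwise.
Setting net torque to zero: N × 2.881 = 106.3 → N = 36.9 N.
ΣFx = 0 ⇒ f = N_wall = 36.9 N. ΣFy = 0 ⇒ N_floor = 100.9 N.
μ_min = f / N_floor = 36.9 / 100.9 = 0.366.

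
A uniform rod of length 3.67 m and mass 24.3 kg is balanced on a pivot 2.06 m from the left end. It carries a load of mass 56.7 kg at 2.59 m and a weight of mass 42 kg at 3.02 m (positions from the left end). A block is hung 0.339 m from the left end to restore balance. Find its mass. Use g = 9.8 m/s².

About the pivot (at 2.06 m from the left end):
Beam weight: 24.3 × 9.8 = 238.1 N down at 1.835 m → arm 0.225 m, τ = 238.1 × 0.225 = 53.57 N·m counterclockwise.
Load: 56.7 × 9.8 = 555.7 N down at 2.59 m → arm 0.53 m, τ = 555.7 × 0.53 = 294.5 N·m clockwise.
Weight: 42 × 9.8 = 411.6 N down at 3.02 m → arm 0.96 m, τ = 411.6 × 0.96 = 395.1 N·m clockwise.
Net moment of known loads = 636 N·m clockwise.
An unknown mass m at 0.339 m has arm 1.721 m; its moment is m·g·1.721 counterclockwise.
Balancing moments: m × 9.8 × 1.721 = 636, giving m = 636 / (9.8 × 1.721) = 37.7 kg.

m ≈ 37.7 kg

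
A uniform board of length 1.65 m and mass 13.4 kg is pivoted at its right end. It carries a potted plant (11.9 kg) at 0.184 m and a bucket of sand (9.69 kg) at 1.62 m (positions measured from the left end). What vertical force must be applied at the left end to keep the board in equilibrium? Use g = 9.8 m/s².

F ≈ 171 N

Sum moments about the right end (the unknown pivot reaction has zero arm there).
Beam weight: 13.4 × 9.8 = 131.3 N down at 0.825 m → arm 0.825 m, τ = 131.3 × 0.825 = 108.3 N·m counterclockwise.
Potted plant: 11.9 × 9.8 = 116.6 N down at 0.184 m → arm 1.466 m, τ = 116.6 × 1.466 = 170.9 N·m counterclockwise.
Bucket of sand: 9.69 × 9.8 = 94.96 N down at 1.62 m → arm 0.03 m, τ = 94.96 × 0.03 = 2.849 N·m counterclockwise.
Net moment of the loads = 282 N·m counterclockwise.
The upward force F acts at the left end, arm 1.65 m, giving F × 1.65 clockwise.
Setting net torque to zero: F × 1.65 = 282 → F = 282 / 1.65 = 171 N.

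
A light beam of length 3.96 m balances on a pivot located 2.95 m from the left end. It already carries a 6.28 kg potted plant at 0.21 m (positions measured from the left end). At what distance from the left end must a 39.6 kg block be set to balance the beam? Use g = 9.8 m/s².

x ≈ 3.38 m from the left end

Taking torques about the pivot (at 2.95 m from the left end):
Potted plant: 6.28 × 9.8 = 61.54 N down at 0.21 m → arm 2.74 m, τ = 61.54 × 2.74 = 168.6 N·m counterclockwise.
Net moment of existing loads = 168.6 N·m counterclockwise.
The block weighs 39.6 × 9.8 = 388.1 N and must supply an equal clockwise moment, so its lever arm about the pivot is 168.6 / 388.1 = 0.434 m.
That puts it at 2.95 + 0.434 = 3.38 m from the left end.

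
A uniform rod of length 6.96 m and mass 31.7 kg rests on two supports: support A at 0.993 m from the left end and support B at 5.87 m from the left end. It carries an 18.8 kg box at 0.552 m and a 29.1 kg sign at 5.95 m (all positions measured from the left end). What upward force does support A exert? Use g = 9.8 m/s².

R_A ≈ 348 N

Choose support B as the axis so its reaction then has zero moment arm.
Beam weight: 31.7 × 9.8 = 310.7 N down at 3.48 m → arm 2.39 m, τ = 310.7 × 2.39 = 742.6 N·m counterclockwise.
Box: 18.8 × 9.8 = 184.2 N down at 0.552 m → arm 5.318 m, τ = 184.2 × 5.318 = 979.6 N·m counterclockwise.
Sign: 29.1 × 9.8 = 285.2 N down at 5.95 m → arm 0.08 m, τ = 285.2 × 0.08 = 22.82 N·m clockwise.
Net load moment about support B = 1699 N·m counterclockwise.
Reaction R at support A is upward at 0.993 m, arm 4.877 m → moment R × 4.877 clockwise.
Setting net torque to zero: R × 4.877 = 1699 → R = 348 N.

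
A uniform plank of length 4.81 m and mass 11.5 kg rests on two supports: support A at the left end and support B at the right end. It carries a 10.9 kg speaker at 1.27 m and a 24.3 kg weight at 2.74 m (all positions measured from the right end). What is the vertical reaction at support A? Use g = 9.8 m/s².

R_A ≈ 220 N

About support B:
Beam weight: 11.5 × 9.8 = 112.7 N down at 2.405 m → arm 2.405 m, τ = 112.7 × 2.405 = 271 N·m counterclockwise.
Speaker: 10.9 × 9.8 = 106.8 N down at 1.27 m → arm 1.27 m, τ = 106.8 × 1.27 = 135.6 N·m counterclockwise.
Weight: 24.3 × 9.8 = 238.1 N down at 2.74 m → arm 2.74 m, τ = 238.1 × 2.74 = 652.4 N·m counterclockwise.
Net load moment about support B = 1059 N·m counterclockwise.
Reaction R at support A is upward at 4.81 m, arm 4.81 m → moment R × 4.81 clockwise.
Balancing moments: R × 4.81 = 1059, giving R = 220 N.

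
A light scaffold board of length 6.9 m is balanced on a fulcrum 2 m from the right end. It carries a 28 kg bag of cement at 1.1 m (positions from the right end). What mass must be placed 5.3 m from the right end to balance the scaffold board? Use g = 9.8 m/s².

Take moments about the fulcrum (at 2 m from the right end).
Bag of cement: 28 × 9.8 = 274.4 N down at 1.1 m → arm 0.9 m, τ = 274.4 × 0.9 = 247 N·m clockwise.
Net moment of known loads = 247 N·m clockwise.
An unknown mass m at 5.3 m has arm 3.3 m; its moment is m·g·3.3 counterclockwise.
For rotational equilibrium, m × 9.8 × 3.3 = 247, so m = 247 / (9.8 × 3.3) = 7.64 kg.

m ≈ 7.64 kg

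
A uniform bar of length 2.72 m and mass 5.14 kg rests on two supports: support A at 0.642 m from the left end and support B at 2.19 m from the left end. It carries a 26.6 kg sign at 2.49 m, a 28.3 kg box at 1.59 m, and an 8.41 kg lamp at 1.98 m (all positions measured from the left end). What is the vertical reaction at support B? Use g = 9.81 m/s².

R_B ≈ 576 N

Choose support A as the axis so its reaction then has zero moment arm.
Beam weight: 5.14 × 9.81 = 50.42 N down at 1.36 m → arm 0.718 m, τ = 50.42 × 0.718 = 36.2 N·m clockwise.
Sign: 26.6 × 9.81 = 260.9 N down at 2.49 m → arm 1.848 m, τ = 260.9 × 1.848 = 482.1 N·m clockwise.
Box: 28.3 × 9.81 = 277.6 N down at 1.59 m → arm 0.948 m, τ = 277.6 × 0.948 = 263.2 N·m clockwise.
Lamp: 8.41 × 9.81 = 82.5 N down at 1.98 m → arm 1.338 m, τ = 82.5 × 1.338 = 110.4 N·m clockwise.
Net load moment about support A = 891.9 N·m clockwise.
Reaction R at support B is upward at 2.19 m, arm 1.548 m → moment R × 1.548 counterclockwise.
Στ = 0 ⇒ R × 1.548 = 891.9 ⇒ R = 576 N.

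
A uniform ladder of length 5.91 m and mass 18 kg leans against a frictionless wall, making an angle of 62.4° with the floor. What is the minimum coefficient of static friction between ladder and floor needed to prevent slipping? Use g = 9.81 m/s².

Take moments about the foot of the ladder.
Ladder weight 18×9.81 = 176.6 N acts at 2.955 m along the ladder; its horizontal arm is 2.955·cos62.4° = 1.369 m → τ = 241.8 N·m clockwise.
Wall normal N acts horizontally at the top; its moment arm is the height L sinθ = 5.91·sin62.4° = 5.237 m, counterclockwise.
For rotational equilibrium, N × 5.237 = 241.8, so N = 46.17 N.
ΣFx = 0 ⇒ f = N_wall = 46.17 N. ΣFy = 0 ⇒ N_floor = 176.6 N.
μ_min = f / N_floor = 46.17 / 176.6 = 0.261.

μ_min ≈ 0.261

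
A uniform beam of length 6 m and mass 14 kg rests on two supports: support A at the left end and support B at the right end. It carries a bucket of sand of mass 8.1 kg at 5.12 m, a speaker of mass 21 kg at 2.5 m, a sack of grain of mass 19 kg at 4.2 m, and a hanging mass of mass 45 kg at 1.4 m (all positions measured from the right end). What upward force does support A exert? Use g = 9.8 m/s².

R_A ≈ 455 N

About support B:
Beam weight: 14 × 9.8 = 137.2 N down at 3 m → arm 3 m, τ = 137.2 × 3 = 411.6 N·m counterclockwise.
Bucket of sand: 8.1 × 9.8 = 79.38 N down at 5.12 m → arm 5.12 m, τ = 79.38 × 5.12 = 406.4 N·m counterclockwise.
Speaker: 21 × 9.8 = 205.8 N down at 2.5 m → arm 2.5 m, τ = 205.8 × 2.5 = 514.5 N·m counterclockwise.
Sack of grain: 19 × 9.8 = 186.2 N down at 4.2 m → arm 4.2 m, τ = 186.2 × 4.2 = 782 N·m counterclockwise.
Hanging mass: 45 × 9.8 = 441 N down at 1.4 m → arm 1.4 m, τ = 441 × 1.4 = 617.4 N·m counterclockwise.
Net load moment about support B = 2732 N·m counterclockwise.
Reaction R at support A is upward at 6 m, arm 6 m → moment R × 6 clockwise.
Setting net torque to zero: R × 6 = 2732 → R = 455 N.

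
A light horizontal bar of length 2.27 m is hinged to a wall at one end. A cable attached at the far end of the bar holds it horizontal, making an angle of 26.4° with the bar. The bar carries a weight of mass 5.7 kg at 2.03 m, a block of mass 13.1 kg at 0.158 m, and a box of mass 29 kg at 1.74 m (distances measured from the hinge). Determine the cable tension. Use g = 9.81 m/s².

T ≈ 623 N

Take moments about the hinge.
Weight: 5.7 × 9.81 = 55.92 N down at 2.03 m → arm 2.03 m, τ = 55.92 × 2.03 = 113.5 N·m clockwise.
Block: 13.1 × 9.81 = 128.5 N down at 0.158 m → arm 0.158 m, τ = 128.5 × 0.158 = 20.3 N·m clockwise.
Box: 29 × 9.81 = 284.5 N down at 1.74 m → arm 1.74 m, τ = 284.5 × 1.74 = 495 N·m clockwise.
Total clockwise load moment = 628.8 N·m.
The cable tension T acts at 2.27 m; only its component perpendicular to the bar, T sinθ, produces torque. sin 26.4° = 0.4446.
Στ = 0 ⇒ T × 2.27 × 0.4446 = 628.8 ⇒ T = 628.8 / 1.009 = 623 N.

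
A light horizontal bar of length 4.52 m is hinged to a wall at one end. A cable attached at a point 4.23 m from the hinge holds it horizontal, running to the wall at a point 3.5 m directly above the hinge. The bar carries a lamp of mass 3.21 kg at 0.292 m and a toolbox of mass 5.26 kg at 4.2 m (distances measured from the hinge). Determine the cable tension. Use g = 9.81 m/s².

T ≈ 83.8 N

Sum moments about the hinge (the unknown hinge reaction has zero arm there).
Lamp: 3.21 × 9.81 = 31.49 N down at 0.292 m → arm 0.292 m, τ = 31.49 × 0.292 = 9.195 N·m clockwise.
Toolbox: 5.26 × 9.81 = 51.6 N down at 4.2 m → arm 4.2 m, τ = 51.6 × 4.2 = 216.7 N·m clockwise.
Total clockwise load moment = 225.9 N·m.
The cable tension T acts at 4.23 m; only its component perpendicular to the bar, T sinθ, produces torque. sinθ = h/√(h²+d²) = 3.5/√(3.5²+4.23²) = 0.6375.
For rotational equilibrium, T × 4.23 × 0.6375 = 225.9, so T = 225.9 / 2.697 = 83.8 N.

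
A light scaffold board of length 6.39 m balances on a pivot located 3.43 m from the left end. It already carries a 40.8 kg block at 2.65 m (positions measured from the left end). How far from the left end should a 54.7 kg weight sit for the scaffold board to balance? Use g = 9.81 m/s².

x ≈ 4.01 m from the left end

Taking torques about the pivot (at 3.43 m from the left end):
Block: 40.8 × 9.81 = 400.2 N down at 2.65 m → arm 0.78 m, τ = 400.2 × 0.78 = 312.2 N·m counterclockwise.
Net moment of existing loads = 312.2 N·m counterclockwise.
The weight weighs 54.7 × 9.81 = 536.6 N and must supply an equal clockwise moment, so its lever arm about the pivot is 312.2 / 536.6 = 0.582 m.
That puts it at 3.43 + 0.582 = 4.01 m from the left end.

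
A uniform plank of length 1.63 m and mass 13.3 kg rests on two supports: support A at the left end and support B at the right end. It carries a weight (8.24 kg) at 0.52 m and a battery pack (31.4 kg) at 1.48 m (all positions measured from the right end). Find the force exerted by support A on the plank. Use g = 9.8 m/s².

About support B:
Beam weight: 13.3 × 9.8 = 130.3 N down at 0.815 m → arm 0.815 m, τ = 130.3 × 0.815 = 106.2 N·m counterclockwise.
Weight: 8.24 × 9.8 = 80.75 N down at 0.52 m → arm 0.52 m, τ = 80.75 × 0.52 = 41.99 N·m counterclockwise.
Battery pack: 31.4 × 9.8 = 307.7 N down at 1.48 m → arm 1.48 m, τ = 307.7 × 1.48 = 455.4 N·m counterclockwise.
Net load moment about support B = 603.6 N·m counterclockwise.
Reaction R at support A is upward at 1.63 m, arm 1.63 m → moment R × 1.63 clockwise.
For rotational equilibrium, R × 1.63 = 603.6, so R = 370 N.

R_A ≈ 370 N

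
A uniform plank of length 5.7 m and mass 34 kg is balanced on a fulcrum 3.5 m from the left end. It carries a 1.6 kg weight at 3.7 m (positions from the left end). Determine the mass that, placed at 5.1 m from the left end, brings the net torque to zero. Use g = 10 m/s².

Sum moments about the fulcrum (at 3.5 m from the left end) (the support reaction has zero arm there).
Beam weight: 34 × 10 = 340 N down at 2.85 m → arm 0.65 m, τ = 340 × 0.65 = 221 N·m counterclockwise.
Weight: 1.6 × 10 = 16 N down at 3.7 m → arm 0.2 m, τ = 16 × 0.2 = 3.2 N·m clockwise.
Net moment of known loads = 217.8 N·m counterclockwise.
An unknown mass m at 5.1 m has arm 1.6 m; its moment is m·g·1.6 clockwise.
Setting net torque to zero: m × 10 × 1.6 = 217.8 → m = 217.8 / (10 × 1.6) = 13.6 kg.

m ≈ 13.6 kg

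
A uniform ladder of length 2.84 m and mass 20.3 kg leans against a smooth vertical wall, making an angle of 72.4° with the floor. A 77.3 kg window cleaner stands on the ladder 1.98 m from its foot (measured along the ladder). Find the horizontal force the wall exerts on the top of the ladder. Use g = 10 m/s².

Taking torques about the foot of the ladder:
Ladder weight 20.3×10 = 203 N acts at 1.42 m along the ladder; its horizontal arm is 1.42·cos72.4° = 0.4294 m → τ = 87.17 N·m clockwise.
Window cleaner: 77.3×10 = 773 N at 1.98 m → arm 0.5987 m → τ = 462.8 N·m clockwise.
Wall normal N acts horizontally at the top; its moment arm is the height L sinθ = 2.84·sin72.4° = 2.707 m, counterclockwise.
For rotational equilibrium, N × 2.707 = 550, so N = 203 N.

N_wall ≈ 203 N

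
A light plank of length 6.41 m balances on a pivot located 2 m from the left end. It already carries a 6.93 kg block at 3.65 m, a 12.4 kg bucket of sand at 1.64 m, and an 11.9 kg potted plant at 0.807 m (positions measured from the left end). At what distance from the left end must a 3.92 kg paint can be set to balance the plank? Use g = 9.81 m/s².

x ≈ 3.84 m from the left end

Take moments about the pivot (at 2 m from the left end).
Block: 6.93 × 9.81 = 67.98 N down at 3.65 m → arm 1.65 m, τ = 67.98 × 1.65 = 112.2 N·m clockwise.
Bucket of sand: 12.4 × 9.81 = 121.6 N down at 1.64 m → arm 0.36 m, τ = 121.6 × 0.36 = 43.78 N·m counterclockwise.
Potted plant: 11.9 × 9.81 = 116.7 N down at 0.807 m → arm 1.193 m, τ = 116.7 × 1.193 = 139.2 N·m counterclockwise.
Net moment of existing loads = 70.78 N·m counterclockwise.
The paint can weighs 3.92 × 9.81 = 38.46 N and must supply an equal clockwise moment, so its lever arm about the pivot is 70.78 / 38.46 = 1.84 m.
That puts it at 2 + 1.84 = 3.84 m from the left end.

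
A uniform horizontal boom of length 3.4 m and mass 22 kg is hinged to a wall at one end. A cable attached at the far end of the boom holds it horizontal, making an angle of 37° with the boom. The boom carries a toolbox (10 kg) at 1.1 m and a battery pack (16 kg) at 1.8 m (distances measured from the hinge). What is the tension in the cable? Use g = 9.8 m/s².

About the hinge:
Beam weight: 22 × 9.8 = 215.6 N down at 1.7 m → arm 1.7 m, τ = 215.6 × 1.7 = 366.5 N·m clockwise.
Toolbox: 10 × 9.8 = 98 N down at 1.1 m → arm 1.1 m, τ = 98 × 1.1 = 107.8 N·m clockwise.
Battery pack: 16 × 9.8 = 156.8 N down at 1.8 m → arm 1.8 m, τ = 156.8 × 1.8 = 282.2 N·m clockwise.
Total clockwise load moment = 756.5 N·m.
The cable tension T acts at 3.4 m; only its component perpendicular to the boom, T sinθ, produces torque. sin 37° = 0.6018.
Στ = 0 ⇒ T × 3.4 × 0.6018 = 756.5 ⇒ T = 756.5 / 2.046 = 370 N.

T ≈ 370 N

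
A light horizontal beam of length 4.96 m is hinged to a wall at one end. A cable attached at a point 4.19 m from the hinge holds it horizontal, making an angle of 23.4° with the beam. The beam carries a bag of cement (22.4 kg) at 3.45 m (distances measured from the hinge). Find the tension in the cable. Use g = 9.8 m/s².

About the hinge:
Bag of cement: 22.4 × 9.8 = 219.5 N down at 3.45 m → arm 3.45 m, τ = 219.5 × 3.45 = 757.3 N·m clockwise.
Total clockwise load moment = 757.3 N·m.
The cable tension T acts at 4.19 m; only its component perpendicular to the beam, T sinθ, produces torque. sin 23.4° = 0.3971.
Στ = 0 ⇒ T × 4.19 × 0.3971 = 757.3 ⇒ T = 757.3 / 1.664 = 455 N.

T ≈ 455 N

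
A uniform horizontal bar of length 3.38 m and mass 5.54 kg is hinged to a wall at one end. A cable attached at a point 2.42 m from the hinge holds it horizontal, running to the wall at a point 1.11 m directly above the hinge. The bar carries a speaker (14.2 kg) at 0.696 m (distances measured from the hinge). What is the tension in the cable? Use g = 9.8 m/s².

T ≈ 187 N

Take moments about the hinge.
Beam weight: 5.54 × 9.8 = 54.29 N down at 1.69 m → arm 1.69 m, τ = 54.29 × 1.69 = 91.75 N·m clockwise.
Speaker: 14.2 × 9.8 = 139.2 N down at 0.696 m → arm 0.696 m, τ = 139.2 × 0.696 = 96.88 N·m clockwise.
Total clockwise load moment = 188.6 N·m.
The cable tension T acts at 2.42 m; only its component perpendicular to the bar, T sinθ, produces torque. sinθ = h/√(h²+d²) = 1.11/√(1.11²+2.42²) = 0.4169.
Setting net torque to zero: T × 2.42 × 0.4169 = 188.6 → T = 188.6 / 1.009 = 187 N.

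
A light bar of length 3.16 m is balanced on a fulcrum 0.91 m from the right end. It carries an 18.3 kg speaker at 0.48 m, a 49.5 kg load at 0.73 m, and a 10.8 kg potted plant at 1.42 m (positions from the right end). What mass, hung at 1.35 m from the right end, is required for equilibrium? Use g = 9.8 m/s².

m ≈ 25.6 kg

Taking torques about the fulcrum (at 0.91 m from the right end):
Speaker: 18.3 × 9.8 = 179.3 N down at 0.48 m → arm 0.43 m, τ = 179.3 × 0.43 = 77.1 N·m clockwise.
Load: 49.5 × 9.8 = 485.1 N down at 0.73 m → arm 0.18 m, τ = 485.1 × 0.18 = 87.32 N·m clockwise.
Potted plant: 10.8 × 9.8 = 105.8 N down at 1.42 m → arm 0.51 m, τ = 105.8 × 0.51 = 53.96 N·m counterclockwise.
Net moment of known loads = 110.5 N·m clockwise.
An unknown mass m at 1.35 m has arm 0.44 m; its moment is m·g·0.44 counterclockwise.
Setting net torque to zero: m × 9.8 × 0.44 = 110.5 → m = 110.5 / (9.8 × 0.44) = 25.6 kg.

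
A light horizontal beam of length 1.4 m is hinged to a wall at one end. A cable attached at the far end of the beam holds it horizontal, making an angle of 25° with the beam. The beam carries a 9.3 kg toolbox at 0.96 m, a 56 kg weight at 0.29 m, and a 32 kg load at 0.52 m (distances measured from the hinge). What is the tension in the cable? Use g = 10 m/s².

Taking torques about the hinge:
Toolbox: 9.3 × 10 = 93 N down at 0.96 m → arm 0.96 m, τ = 93 × 0.96 = 89.28 N·m clockwise.
Weight: 56 × 10 = 560 N down at 0.29 m → arm 0.29 m, τ = 560 × 0.29 = 162.4 N·m clockwise.
Load: 32 × 10 = 320 N down at 0.52 m → arm 0.52 m, τ = 320 × 0.52 = 166.4 N·m clockwise.
Total clockwise load moment = 418.1 N·m.
The cable tension T acts at 1.4 m; only its component perpendicular to the beam, T sinθ, produces torque. sin 25° = 0.4226.
Setting net torque to zero: T × 1.4 × 0.4226 = 418.1 → T = 418.1 / 0.5916 = 707 N.

T ≈ 707 N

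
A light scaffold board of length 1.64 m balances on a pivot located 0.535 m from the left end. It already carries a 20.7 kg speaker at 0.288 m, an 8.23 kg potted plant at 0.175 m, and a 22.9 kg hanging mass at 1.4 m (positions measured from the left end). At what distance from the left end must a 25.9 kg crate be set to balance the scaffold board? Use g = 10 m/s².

About the pivot (at 0.535 m from the left end):
Speaker: 20.7 × 10 = 207 N down at 0.288 m → arm 0.247 m, τ = 207 × 0.247 = 51.13 N·m counterclockwise.
Potted plant: 8.23 × 10 = 82.3 N down at 0.175 m → arm 0.36 m, τ = 82.3 × 0.36 = 29.63 N·m counterclockwise.
Hanging mass: 22.9 × 10 = 229 N down at 1.4 m → arm 0.865 m, τ = 229 × 0.865 = 198.1 N·m clockwise.
Net moment of existing loads = 117.3 N·m clockwise.
The crate weighs 25.9 × 10 = 259 N and must supply an equal counterclockwise moment, so its lever arm about the pivot is 117.3 / 259 = 0.453 m.
That puts it at 0.535 − 0.453 = 0.082 m from the left end.

x ≈ 0.082 m from the left end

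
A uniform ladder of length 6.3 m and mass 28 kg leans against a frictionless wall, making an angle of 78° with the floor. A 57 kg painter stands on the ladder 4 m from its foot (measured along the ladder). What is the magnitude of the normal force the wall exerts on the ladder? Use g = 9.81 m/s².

N_wall ≈ 105 N

Taking torques about the foot of the ladder:
Ladder weight 28×9.81 = 274.7 N acts at 3.15 m along the ladder; its horizontal arm is 3.15·cos78° = 0.6549 m → τ = 179.9 N·m clockwise.
Painter: 57×9.81 = 559.2 N at 4 m → arm 0.8316 m → τ = 465 N·m clockwise.
Wall normal N acts horizontally at the top; its moment arm is the height L sinθ = 6.3·sin78° = 6.162 m, counterclockwise.
Setting net torque to zero: N × 6.162 = 644.9 → N = 105 N.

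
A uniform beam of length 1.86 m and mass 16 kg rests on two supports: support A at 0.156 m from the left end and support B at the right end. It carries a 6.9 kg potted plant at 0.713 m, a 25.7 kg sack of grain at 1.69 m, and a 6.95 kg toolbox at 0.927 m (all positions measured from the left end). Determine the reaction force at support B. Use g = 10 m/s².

Take moments about support A.
Beam weight: 16 × 10 = 160 N down at 0.93 m → arm 0.774 m, τ = 160 × 0.774 = 123.8 N·m clockwise.
Potted plant: 6.9 × 10 = 69 N down at 0.713 m → arm 0.557 m, τ = 69 × 0.557 = 38.43 N·m clockwise.
Sack of grain: 25.7 × 10 = 257 N down at 1.69 m → arm 1.534 m, τ = 257 × 1.534 = 394.2 N·m clockwise.
Toolbox: 6.95 × 10 = 69.5 N down at 0.927 m → arm 0.771 m, τ = 69.5 × 0.771 = 53.58 N·m clockwise.
Net load moment about support A = 610 N·m clockwise.
Reaction R at support B is upward at 1.86 m, arm 1.704 m → moment R × 1.704 counterclockwise.
Στ = 0 ⇒ R × 1.704 = 610 ⇒ R = 358 N.

R_B ≈ 358 N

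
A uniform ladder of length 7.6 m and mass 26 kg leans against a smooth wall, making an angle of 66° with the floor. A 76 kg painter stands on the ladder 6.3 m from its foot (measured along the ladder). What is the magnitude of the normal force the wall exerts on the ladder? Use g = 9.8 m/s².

N_wall ≈ 332 N

Take moments about the foot of the ladder.
Ladder weight 26×9.8 = 254.8 N acts at 3.8 m along the ladder; its horizontal arm is 3.8·cos66° = 1.546 m → τ = 393.9 N·m clockwise.
Painter: 76×9.8 = 744.8 N at 6.3 m → arm 2.562 m → τ = 1908 N·m clockwise.
Wall normal N acts horizontally at the top; its moment arm is the height L sinθ = 7.6·sin66° = 6.943 m, counterclockwise.
Στ = 0 ⇒ N × 6.943 = 2302 ⇒ N = 332 N.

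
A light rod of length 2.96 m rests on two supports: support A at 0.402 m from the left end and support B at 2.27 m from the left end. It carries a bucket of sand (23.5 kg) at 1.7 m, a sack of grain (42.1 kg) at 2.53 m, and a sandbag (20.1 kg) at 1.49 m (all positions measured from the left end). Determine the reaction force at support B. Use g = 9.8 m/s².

R_B ≈ 745 N

About support A:
Bucket of sand: 23.5 × 9.8 = 230.3 N down at 1.7 m → arm 1.298 m, τ = 230.3 × 1.298 = 298.9 N·m clockwise.
Sack of grain: 42.1 × 9.8 = 412.6 N down at 2.53 m → arm 2.128 m, τ = 412.6 × 2.128 = 878 N·m clockwise.
Sandbag: 20.1 × 9.8 = 197 N down at 1.49 m → arm 1.088 m, τ = 197 × 1.088 = 214.3 N·m clockwise.
Net load moment about support A = 1391 N·m clockwise.
Reaction R at support B is upward at 2.27 m, arm 1.868 m → moment R × 1.868 counterclockwise.
Στ = 0 ⇒ R × 1.868 = 1391 ⇒ R = 745 N.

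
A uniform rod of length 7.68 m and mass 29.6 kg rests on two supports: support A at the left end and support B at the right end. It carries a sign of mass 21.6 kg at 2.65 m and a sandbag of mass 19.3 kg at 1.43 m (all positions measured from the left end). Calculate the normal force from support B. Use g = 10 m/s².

R_B ≈ 258 N

About support A:
Beam weight: 29.6 × 10 = 296 N down at 3.84 m → arm 3.84 m, τ = 296 × 3.84 = 1137 N·m clockwise.
Sign: 21.6 × 10 = 216 N down at 2.65 m → arm 2.65 m, τ = 216 × 2.65 = 572.4 N·m clockwise.
Sandbag: 19.3 × 10 = 193 N down at 1.43 m → arm 1.43 m, τ = 193 × 1.43 = 276 N·m clockwise.
Net load moment about support A = 1985 N·m clockwise.
Reaction R at support B is upward at 7.68 m, arm 7.68 m → moment R × 7.68 counterclockwise.
Setting net torque to zero: R × 7.68 = 1985 → R = 258 N.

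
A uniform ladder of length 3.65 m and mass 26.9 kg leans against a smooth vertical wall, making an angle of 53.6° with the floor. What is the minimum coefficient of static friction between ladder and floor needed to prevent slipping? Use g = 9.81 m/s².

Sum moments about the foot of the ladder (the floor normal and friction both act there and drop out).
Ladder weight 26.9×9.81 = 263.9 N acts at 1.825 m along the ladder; its horizontal arm is 1.825·cos53.6° = 1.083 m → τ = 285.8 N·m clockwise.
Wall normal N acts horizontally at the top; its moment arm is the height L sinθ = 3.65·sin53.6° = 2.938 m, counterclockwise.
Setting net torque to zero: N × 2.938 = 285.8 → N = 97.28 N.
ΣFx = 0 ⇒ f = N_wall = 97.28 N. ΣFy = 0 ⇒ N_floor = 263.9 N.
μ_min = f / N_floor = 97.28 / 263.9 = 0.369.

μ_min ≈ 0.369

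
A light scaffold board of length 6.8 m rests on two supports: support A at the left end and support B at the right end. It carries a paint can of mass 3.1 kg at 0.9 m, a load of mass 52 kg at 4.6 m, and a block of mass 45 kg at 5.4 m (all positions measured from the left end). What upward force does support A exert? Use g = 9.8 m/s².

Take moments about support B.
Paint can: 3.1 × 9.8 = 30.38 N down at 0.9 m → arm 5.9 m, τ = 30.38 × 5.9 = 179.2 N·m counterclockwise.
Load: 52 × 9.8 = 509.6 N down at 4.6 m → arm 2.2 m, τ = 509.6 × 2.2 = 1121 N·m counterclockwise.
Block: 45 × 9.8 = 441 N down at 5.4 m → arm 1.4 m, τ = 441 × 1.4 = 617.4 N·m counterclockwise.
Net load moment about support B = 1918 N·m counterclockwise.
Reaction R at support A is upward at 0 m, arm 6.8 m → moment R × 6.8 clockwise.
For rotational equilibrium, R × 6.8 = 1918, so R = 282 N.

R_A ≈ 282 N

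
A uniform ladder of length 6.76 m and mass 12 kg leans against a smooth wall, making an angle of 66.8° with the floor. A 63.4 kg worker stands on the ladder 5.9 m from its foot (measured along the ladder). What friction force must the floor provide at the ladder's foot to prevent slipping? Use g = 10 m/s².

Sum moments about the foot of the ladder (the floor normal and friction both act there and drop out).
Ladder weight 12×10 = 120 N acts at 3.38 m along the ladder; its horizontal arm is 3.38·cos66.8° = 1.332 m → τ = 159.8 N·m clockwise.
Worker: 63.4×10 = 634 N at 5.9 m → arm 2.324 m → τ = 1473 N·m clockwise.
Wall normal N acts horizontally at the top; its moment arm is the height L sinθ = 6.76·sin66.8° = 6.213 m, counterclockwise.
Balancing moments: N × 6.213 = 1633, giving N = 263 N.
ΣFx = 0: friction at the foot balances the wall's push, so f = N_wall = 263 N.

f ≈ 263 N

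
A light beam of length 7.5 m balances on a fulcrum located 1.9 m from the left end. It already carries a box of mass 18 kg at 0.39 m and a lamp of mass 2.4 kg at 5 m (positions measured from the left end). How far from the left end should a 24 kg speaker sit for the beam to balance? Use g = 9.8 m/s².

x ≈ 2.72 m from the left end

Choose the fulcrum (at 1.9 m from the left end) as the axis so the support reaction has zero arm there.
Box: 18 × 9.8 = 176.4 N down at 0.39 m → arm 1.51 m, τ = 176.4 × 1.51 = 266.4 N·m counterclockwise.
Lamp: 2.4 × 9.8 = 23.52 N down at 5 m → arm 3.1 m, τ = 23.52 × 3.1 = 72.91 N·m clockwise.
Net moment of existing loads = 193.5 N·m counterclockwise.
The speaker weighs 24 × 9.8 = 235.2 N and must supply an equal clockwise moment, so its lever arm about the fulcrum is 193.5 / 235.2 = 0.823 m.
That puts it at 1.9 + 0.823 = 2.72 m from the left end.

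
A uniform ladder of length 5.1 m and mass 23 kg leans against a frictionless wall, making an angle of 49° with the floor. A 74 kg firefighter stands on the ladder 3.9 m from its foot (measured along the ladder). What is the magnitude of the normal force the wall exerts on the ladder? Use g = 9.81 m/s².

Choose the foot of the ladder as the axis so the floor normal and friction both act there and drop out.
Ladder weight 23×9.81 = 225.6 N acts at 2.55 m along the ladder; its horizontal arm is 2.55·cos49° = 1.673 m → τ = 377.4 N·m clockwise.
Firefighter: 74×9.81 = 725.9 N at 3.9 m → arm 2.559 m → τ = 1858 N·m clockwise.
Wall normal N acts horizontally at the top; its moment arm is the height L sinθ = 5.1·sin49° = 3.849 m, counterclockwise.
For rotational equilibrium, N × 3.849 = 2235, so N = 581 N.

N_wall ≈ 581 N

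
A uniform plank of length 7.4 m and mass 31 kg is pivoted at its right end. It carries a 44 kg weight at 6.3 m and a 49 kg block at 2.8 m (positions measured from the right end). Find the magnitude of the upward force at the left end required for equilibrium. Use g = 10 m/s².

F ≈ 715 N

Take moments about the right end.
Beam weight: 31 × 10 = 310 N down at 3.7 m → arm 3.7 m, τ = 310 × 3.7 = 1147 N·m counterclockwise.
Weight: 44 × 10 = 440 N down at 6.3 m → arm 6.3 m, τ = 440 × 6.3 = 2772 N·m counterclockwise.
Block: 49 × 10 = 490 N down at 2.8 m → arm 2.8 m, τ = 490 × 2.8 = 1372 N·m counterclockwise.
Net moment of the loads = 5291 N·m counterclockwise.
The upward force F acts at the left end, arm 7.4 m, giving F × 7.4 clockwise.
Στ = 0 ⇒ F × 7.4 = 5291 ⇒ F = 5291 / 7.4 = 715 N.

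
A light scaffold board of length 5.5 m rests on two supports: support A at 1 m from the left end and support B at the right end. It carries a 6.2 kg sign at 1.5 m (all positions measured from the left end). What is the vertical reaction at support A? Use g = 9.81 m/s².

R_A ≈ 54.1 N

Choose support B as the axis so its reaction then has zero moment arm.
Sign: 6.2 × 9.81 = 60.82 N down at 1.5 m → arm 4 m, τ = 60.82 × 4 = 243.3 N·m counterclockwise.
Net load moment about support B = 243.3 N·m counterclockwise.
Reaction R at support A is upward at 1 m, arm 4.5 m → moment R × 4.5 clockwise.
Balancing moments: R × 4.5 = 243.3, giving R = 54.1 N.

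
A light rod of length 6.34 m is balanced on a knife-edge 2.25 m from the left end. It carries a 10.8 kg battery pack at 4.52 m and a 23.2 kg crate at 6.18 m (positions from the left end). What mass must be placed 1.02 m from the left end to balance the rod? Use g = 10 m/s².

m ≈ 94.1 kg

Sum moments about the knife-edge (at 2.25 m from the left end) (the support reaction has zero arm there).
Battery pack: 10.8 × 10 = 108 N down at 4.52 m → arm 2.27 m, τ = 108 × 2.27 = 245.2 N·m clockwise.
Crate: 23.2 × 10 = 232 N down at 6.18 m → arm 3.93 m, τ = 232 × 3.93 = 911.8 N·m clockwise.
Net moment of known loads = 1157 N·m clockwise.
An unknown mass m at 1.02 m has arm 1.23 m; its moment is m·g·1.23 counterclockwise.
Στ = 0 ⇒ m × 10 × 1.23 = 1157 ⇒ m = 1157 / (10 × 1.23) = 94.1 kg.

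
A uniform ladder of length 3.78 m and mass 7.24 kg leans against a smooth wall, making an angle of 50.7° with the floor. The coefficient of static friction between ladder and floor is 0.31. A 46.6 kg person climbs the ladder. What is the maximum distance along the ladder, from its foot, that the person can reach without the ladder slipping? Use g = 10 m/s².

About the foot of the ladder:
Ladder weight 7.24×10 = 72.4 N acts at 1.89 m along the ladder; its horizontal arm is 1.89·cos50.7° = 1.197 m → τ = 86.66 N·m clockwise.
Person weight 46.6×10 = 466 N at distance d → arm d·cos50.7° → τ = 466·d·0.6334 clockwise.
Wall normal N at the top has arm L sinθ = 2.925 m counterclockwise, so Στ = 0 gives N·2.925 = 86.66 + 295.2·d.
ΣFy = 0 ⇒ N_floor = 538.4 N, so the maximum friction is μ_s·N_floor = 0.31×538.4 = 166.9 N. ΣFx = 0 ⇒ N_wall = f, so at the slipping point N = 166.9 N.
Substituting: 166.9×2.925 = 86.66 + 295.2·d ⇒ d = (488.2 − 86.66) / 295.2 = 1.36 m.

d ≈ 1.36 m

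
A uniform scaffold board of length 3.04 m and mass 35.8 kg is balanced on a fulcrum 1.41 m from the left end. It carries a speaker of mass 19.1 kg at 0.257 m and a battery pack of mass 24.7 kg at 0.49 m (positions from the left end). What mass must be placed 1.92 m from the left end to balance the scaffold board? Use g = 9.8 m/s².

About the fulcrum (at 1.41 m from the left end):
Beam weight: 35.8 × 9.8 = 350.8 N down at 1.52 m → arm 0.11 m, τ = 350.8 × 0.11 = 38.59 N·m clockwise.
Speaker: 19.1 × 9.8 = 187.2 N down at 0.257 m → arm 1.153 m, τ = 187.2 × 1.153 = 215.8 N·m counterclockwise.
Battery pack: 24.7 × 9.8 = 242.1 N down at 0.49 m → arm 0.92 m, τ = 242.1 × 0.92 = 222.7 N·m counterclockwise.
Net moment of known loads = 399.9 N·m counterclockwise.
An unknown mass m at 1.92 m has arm 0.51 m; its moment is m·g·0.51 clockwise.
Στ = 0 ⇒ m × 9.8 × 0.51 = 399.9 ⇒ m = 399.9 / (9.8 × 0.51) = 80 kg.

m ≈ 80 kg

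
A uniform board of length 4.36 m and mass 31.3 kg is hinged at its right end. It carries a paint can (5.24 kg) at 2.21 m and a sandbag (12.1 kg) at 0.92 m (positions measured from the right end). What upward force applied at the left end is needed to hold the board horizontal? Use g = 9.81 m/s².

Take moments about the right end.
Beam weight: 31.3 × 9.81 = 307.1 N down at 2.18 m → arm 2.18 m, τ = 307.1 × 2.18 = 669.5 N·m counterclockwise.
Paint can: 5.24 × 9.81 = 51.4 N down at 2.21 m → arm 2.21 m, τ = 51.4 × 2.21 = 113.6 N·m counterclockwise.
Sandbag: 12.1 × 9.81 = 118.7 N down at 0.92 m → arm 0.92 m, τ = 118.7 × 0.92 = 109.2 N·m counterclockwise.
Net moment of the loads = 892.3 N·m counterclockwise.
The upward force F acts at the left end, arm 4.36 m, giving F × 4.36 clockwise.
Setting net torque to zero: F × 4.36 = 892.3 → F = 892.3 / 4.36 = 205 N.

F ≈ 205 N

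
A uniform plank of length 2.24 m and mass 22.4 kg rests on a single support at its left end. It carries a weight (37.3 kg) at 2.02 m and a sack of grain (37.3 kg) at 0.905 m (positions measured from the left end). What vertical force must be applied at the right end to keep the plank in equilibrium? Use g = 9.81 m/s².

F ≈ 588 N

Take moments about the left end.
Beam weight: 22.4 × 9.81 = 219.7 N down at 1.12 m → arm 1.12 m, τ = 219.7 × 1.12 = 246.1 N·m clockwise.
Weight: 37.3 × 9.81 = 365.9 N down at 2.02 m → arm 2.02 m, τ = 365.9 × 2.02 = 739.1 N·m clockwise.
Sack of grain: 37.3 × 9.81 = 365.9 N down at 0.905 m → arm 0.905 m, τ = 365.9 × 0.905 = 331.1 N·m clockwise.
Net moment of the loads = 1316 N·m clockwise.
The upward force F acts at the right end, arm 2.24 m, giving F × 2.24 counterclockwise.
Balancing moments: F × 2.24 = 1316, giving F = 1316 / 2.24 = 588 N.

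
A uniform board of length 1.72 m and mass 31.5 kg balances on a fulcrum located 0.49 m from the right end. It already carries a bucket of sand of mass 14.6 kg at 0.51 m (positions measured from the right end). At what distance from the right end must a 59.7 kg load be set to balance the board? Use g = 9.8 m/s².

x ≈ 0.29 m from the right end

About the fulcrum (at 0.49 m from the right end):
Beam weight: 31.5 × 9.8 = 308.7 N down at 0.86 m → arm 0.37 m, τ = 308.7 × 0.37 = 114.2 N·m counterclockwise.
Bucket of sand: 14.6 × 9.8 = 143.1 N down at 0.51 m → arm 0.02 m, τ = 143.1 × 0.02 = 2.862 N·m counterclockwise.
Net moment of existing loads = 117.1 N·m counterclockwise.
The load weighs 59.7 × 9.8 = 585.1 N and must supply an equal clockwise moment, so its lever arm about the fulcrum is 117.1 / 585.1 = 0.2 m.
That puts it at 0.49 − 0.2 = 0.29 m from the right end.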